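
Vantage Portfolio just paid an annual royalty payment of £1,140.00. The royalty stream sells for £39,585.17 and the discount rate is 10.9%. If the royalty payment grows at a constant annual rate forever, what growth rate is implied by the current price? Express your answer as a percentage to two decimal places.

7.80%

P = D₀(1+g)/(r−g) ⇒ P(r−g) = D₀(1+g) ⇒ g(P+D₀) = P·r − D₀
g = (P·r − D₀)/(P + D₀) = (£39,585.17×0.109 − £1,140.00) / (£39,585.17 + £1,140.00) = 0.077956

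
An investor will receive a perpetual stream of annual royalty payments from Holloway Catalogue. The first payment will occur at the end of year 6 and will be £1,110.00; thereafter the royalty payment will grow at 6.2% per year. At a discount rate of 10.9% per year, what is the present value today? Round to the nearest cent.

Value at end of year 5: C₁ / (r − g) = £1,110.00 / (0.109 − 0.062) = £23,617.0213
Discount to today: PV = £23,617.0213 / (1 + 0.109)^5 = £23,617.0213 / 1.677481 = £14,078.86

£14078.86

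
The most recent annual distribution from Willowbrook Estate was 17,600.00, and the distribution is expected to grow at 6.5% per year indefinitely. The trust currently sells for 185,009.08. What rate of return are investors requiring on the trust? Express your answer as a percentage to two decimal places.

16.63%

D₁ = 17,600.00 × 1.065 = 18,744.0000
P = D₁/(r − g) ⇒ r = D₁/P + g = 18,744.0000/185,009.08 + 0.065 = 0.101314 + 0.065 = 0.166314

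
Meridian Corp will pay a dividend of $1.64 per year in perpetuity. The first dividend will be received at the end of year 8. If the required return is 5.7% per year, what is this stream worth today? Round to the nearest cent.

$19.52

Value at end of year 7: C / r = $1.64 / 0.057 = $28.7719
Discount to today: PV = $28.7719 / (1 + 0.057)^7 = $28.7719 / 1.474093 = $19.52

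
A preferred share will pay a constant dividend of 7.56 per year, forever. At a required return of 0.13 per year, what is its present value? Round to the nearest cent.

Level perpetuity: PV = C / r = 7.56 / 0.13 = 58.15

58.15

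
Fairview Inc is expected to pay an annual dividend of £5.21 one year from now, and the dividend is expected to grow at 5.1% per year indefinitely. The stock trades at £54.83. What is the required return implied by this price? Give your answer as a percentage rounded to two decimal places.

P = D₁/(r − g) ⇒ r = D₁/P + g = £5.2100/£54.83 + 0.051 = 0.095021 + 0.051 = 0.146021

14.60%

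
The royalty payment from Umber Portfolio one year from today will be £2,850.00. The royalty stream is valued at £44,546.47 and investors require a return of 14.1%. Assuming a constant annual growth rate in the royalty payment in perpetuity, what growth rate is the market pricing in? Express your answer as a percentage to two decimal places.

7.70%

P = D₁/(r−g) ⇒ g = r − D₁/P = 0.141 − £2,850.00/£44,546.47 = 0.077022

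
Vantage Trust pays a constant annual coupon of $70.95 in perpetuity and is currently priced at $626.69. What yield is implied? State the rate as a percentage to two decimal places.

11.32%

P = C/r ⇒ r = C/P = $70.95/$626.69 = 0.113214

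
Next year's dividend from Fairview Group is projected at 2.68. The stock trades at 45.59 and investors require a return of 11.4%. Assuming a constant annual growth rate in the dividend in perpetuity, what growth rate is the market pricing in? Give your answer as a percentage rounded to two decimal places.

5.52%

P = D₁/(r−g) ⇒ g = r − D₁/P = 0.114 − 2.68/45.59 = 0.055215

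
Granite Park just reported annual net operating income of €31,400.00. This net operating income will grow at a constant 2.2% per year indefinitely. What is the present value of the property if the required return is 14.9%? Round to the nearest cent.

€252683.46

D₁ = D₀ × (1 + g) = €31,400.00 × 1.022 = €32,090.8000
Growing perpetuity: P = D₁ / (r − g) = €32,090.8000 / (0.149 − 0.022) = €252,683.46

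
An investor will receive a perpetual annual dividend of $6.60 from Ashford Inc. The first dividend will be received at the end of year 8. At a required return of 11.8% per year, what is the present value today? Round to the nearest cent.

$25.62

Value at end of year 7: C / r = $6.60 / 0.118 = $55.9322
Discount to today: PV = $55.9322 / (1 + 0.118)^7 = $55.9322 / 2.183195 = $25.62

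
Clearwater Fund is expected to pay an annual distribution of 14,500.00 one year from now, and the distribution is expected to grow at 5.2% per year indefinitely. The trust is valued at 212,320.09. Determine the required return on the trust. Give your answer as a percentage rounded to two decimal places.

P = D₁/(r − g) ⇒ r = D₁/P + g = 14,500.0000/212,320.09 + 0.052 = 0.068293 + 0.052 = 0.120293

12.03%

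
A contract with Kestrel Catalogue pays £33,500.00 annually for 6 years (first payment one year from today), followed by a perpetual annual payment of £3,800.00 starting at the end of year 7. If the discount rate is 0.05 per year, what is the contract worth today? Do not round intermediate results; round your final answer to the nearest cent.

£226748.05

PV of 6-year annuity: £33,500.00 × [1 − (1+0.05)^−6] / 0.05 = 170035.68425
Perpetuity value at year 6: £3,800.00 / 0.05 = 76000.00000
PV of perpetuity: 76000.00000 / (1+0.05)^6 = 56712.37014
Total PV = 170035.68425 + 56712.37014 = 226748.05440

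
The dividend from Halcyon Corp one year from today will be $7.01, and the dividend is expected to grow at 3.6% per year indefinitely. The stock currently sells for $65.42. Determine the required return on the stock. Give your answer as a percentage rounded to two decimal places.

P = D₁/(r − g) ⇒ r = D₁/P + g = $7.0100/$65.42 + 0.036 = 0.107154 + 0.036 = 0.143154

14.32%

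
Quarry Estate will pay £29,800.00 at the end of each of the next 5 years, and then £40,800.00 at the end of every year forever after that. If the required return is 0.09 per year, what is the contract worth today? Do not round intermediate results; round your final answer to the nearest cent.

PV of 5-year annuity: £29,800.00 × [1 − (1+0.09)^−5] / 0.09 = 115911.60765
Perpetuity value at year 5: £40,800.00 / 0.09 = 453333.33333
PV of perpetuity: 453333.33333 / (1+0.09)^5 = 294635.56179
Total PV = 115911.60765 + 294635.56179 = 410547.16944

£410547.17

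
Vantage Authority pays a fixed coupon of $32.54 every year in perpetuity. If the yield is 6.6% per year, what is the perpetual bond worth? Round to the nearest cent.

$493.03

Level perpetuity: PV = C / r = $32.54 / 0.066 = $493.03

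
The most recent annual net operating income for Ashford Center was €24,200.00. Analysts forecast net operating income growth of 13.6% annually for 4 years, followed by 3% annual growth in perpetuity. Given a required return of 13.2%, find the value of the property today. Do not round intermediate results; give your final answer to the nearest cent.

D_1 = 27491.20000
D_2 = 31230.00320
D_3 = 35477.28364
D_4 = 40302.19421
Terminal value at year 4: TV = D_4×(1+g_2)/(r−g_2) = 41511.26004/0.102 = 406973.13761
P_0 = D_1/(1+r)^1 + D_2/(1+r)^2 + D_3/(1+r)^3 + D_4/(1+r)^4 + TV/(1+r)^4
    = 24285.51237 + 24371.32690 + 24457.44466 + 24543.86673 + 247844.92872 = 345503.07938

€345503.08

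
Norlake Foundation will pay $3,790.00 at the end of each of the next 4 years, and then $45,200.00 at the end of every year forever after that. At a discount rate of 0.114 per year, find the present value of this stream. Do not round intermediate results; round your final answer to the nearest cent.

$269108.50

PV of 4-year annuity: $3,790.00 × [1 − (1+0.114)^−4] / 0.114 = 11658.54923
Perpetuity value at year 4: $45,200.00 / 0.114 = 396491.22807
PV of perpetuity: 396491.22807 / (1+0.114)^4 = 257449.95492
Total PV = 11658.54923 + 257449.95492 = 269108.50415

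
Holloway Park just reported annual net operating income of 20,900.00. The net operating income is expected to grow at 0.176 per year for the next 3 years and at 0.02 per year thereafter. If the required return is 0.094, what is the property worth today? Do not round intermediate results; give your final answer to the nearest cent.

430414.33

D_1 = 24578.40000
D_2 = 28904.19840
D_3 = 33991.33732
Terminal value at year 3: TV = D_3×(1+g_2)/(r−g_2) = 34671.16406/0.074 = 468529.24412
P_0 = D_1/(1+r)^1 + D_2/(1+r)^2 + D_3/(1+r)^3 + TV/(1+r)^3
    = 22466.54479 + 24150.50884 + 25960.69323 + 357836.58241 = 430414.32928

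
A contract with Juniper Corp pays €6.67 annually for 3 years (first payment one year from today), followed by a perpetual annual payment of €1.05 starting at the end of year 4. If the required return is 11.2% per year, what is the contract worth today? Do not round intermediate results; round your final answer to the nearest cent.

PV of 3-year annuity: €6.67 × [1 − (1+0.112)^−3] / 0.112 = 16.24305
Perpetuity value at year 3: €1.05 / 0.112 = 9.37500
PV of perpetuity: 9.37500 / (1+0.112)^3 = 6.81800
Total PV = 16.24305 + 6.81800 = 23.06105

€23.06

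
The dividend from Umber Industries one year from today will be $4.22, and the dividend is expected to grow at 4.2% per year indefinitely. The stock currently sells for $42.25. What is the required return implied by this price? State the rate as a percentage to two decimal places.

P = D₁/(r − g) ⇒ r = D₁/P + g = $4.2200/$42.25 + 0.042 = 0.099882 + 0.042 = 0.141882

14.19%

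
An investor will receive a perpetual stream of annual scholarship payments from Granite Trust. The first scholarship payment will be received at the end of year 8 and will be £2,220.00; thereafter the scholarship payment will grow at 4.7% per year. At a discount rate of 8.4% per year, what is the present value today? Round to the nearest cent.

Value at end of year 7: C₁ / (r − g) = £2,220.00 / (0.084 − 0.047) = £60,000.0000
Discount to today: PV = £60,000.0000 / (1 + 0.084)^7 = £60,000.0000 / 1.758754 = £34,115.07

£34115.07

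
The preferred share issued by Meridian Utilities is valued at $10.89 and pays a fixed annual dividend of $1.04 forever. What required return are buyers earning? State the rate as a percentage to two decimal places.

P = C/r ⇒ r = C/P = $1.04/$10.89 = 0.095500

9.55%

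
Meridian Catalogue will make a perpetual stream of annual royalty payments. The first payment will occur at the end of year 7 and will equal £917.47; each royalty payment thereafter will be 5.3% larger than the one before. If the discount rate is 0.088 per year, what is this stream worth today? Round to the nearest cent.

£15803.40

Value at end of year 6: C₁ / (r − g) = £917.47 / (0.088 − 0.053) = £26,213.4286
Discount to today: PV = £26,213.4286 / (1 + 0.088)^6 = £26,213.4286 / 1.658721 = £15,803.40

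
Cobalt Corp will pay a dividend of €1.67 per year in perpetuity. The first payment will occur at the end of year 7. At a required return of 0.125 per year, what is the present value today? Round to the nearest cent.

€6.59

Value at end of year 6: C / r = €1.67 / 0.125 = €13.3600
Discount to today: PV = €13.3600 / (1 + 0.125)^6 = €13.3600 / 2.027287 = €6.59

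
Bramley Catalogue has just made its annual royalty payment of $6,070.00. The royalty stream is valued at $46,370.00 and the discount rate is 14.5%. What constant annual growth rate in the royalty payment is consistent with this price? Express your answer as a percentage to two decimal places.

1.25%

P = D₀(1+g)/(r−g) ⇒ P(r−g) = D₀(1+g) ⇒ g(P+D₀) = P·r − D₀
g = (P·r − D₀)/(P + D₀) = ($46,370.00×0.145 − $6,070.00) / ($46,370.00 + $6,070.00) = 0.012465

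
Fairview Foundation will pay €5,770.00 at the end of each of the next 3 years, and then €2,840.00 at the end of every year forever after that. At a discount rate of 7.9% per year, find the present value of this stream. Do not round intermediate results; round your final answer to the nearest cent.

€43513.91

PV of 3-year annuity: €5,770.00 × [1 − (1+0.079)^−3] / 0.079 = 14896.72157
Perpetuity value at year 3: €2,840.00 / 0.079 = 35949.36709
PV of perpetuity: 35949.36709 / (1+0.079)^3 = 28617.18524
Total PV = 14896.72157 + 28617.18524 = 43513.90681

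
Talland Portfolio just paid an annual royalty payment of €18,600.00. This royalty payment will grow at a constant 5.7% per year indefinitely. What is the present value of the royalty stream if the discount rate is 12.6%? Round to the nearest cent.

D₁ = D₀ × (1 + g) = €18,600.00 × 1.057 = €19,660.2000
Growing perpetuity: P = D₁ / (r − g) = €19,660.2000 / (0.126 − 0.057) = €284,930.43

€284930.43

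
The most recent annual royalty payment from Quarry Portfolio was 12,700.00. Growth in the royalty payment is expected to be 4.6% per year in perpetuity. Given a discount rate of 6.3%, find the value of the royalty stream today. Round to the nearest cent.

781423.53

D₁ = D₀ × (1 + g) = 12,700.00 × 1.046 = 13,284.2000
Growing perpetuity: P = D₁ / (r − g) = 13,284.2000 / (0.063 − 0.046) = 781,423.53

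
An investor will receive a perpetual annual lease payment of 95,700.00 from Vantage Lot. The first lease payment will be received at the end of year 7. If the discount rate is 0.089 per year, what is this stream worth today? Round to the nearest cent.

644695.52

Value at end of year 6: C / r = 95,700.00 / 0.089 = 1,075,280.8989
Discount to today: PV = 1,075,280.8989 / (1 + 0.089)^6 = 1,075,280.8989 / 1.667890 = 644,695.52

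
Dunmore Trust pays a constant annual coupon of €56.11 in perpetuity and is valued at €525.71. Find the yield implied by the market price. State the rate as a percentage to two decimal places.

P = C/r ⇒ r = C/P = €56.11/€525.71 = 0.106732

10.67%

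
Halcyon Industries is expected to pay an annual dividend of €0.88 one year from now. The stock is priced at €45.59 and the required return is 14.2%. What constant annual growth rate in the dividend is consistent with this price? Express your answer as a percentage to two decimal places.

12.27%

P = D₁/(r−g) ⇒ g = r − D₁/P = 0.142 − €0.88/€45.59 = 0.122698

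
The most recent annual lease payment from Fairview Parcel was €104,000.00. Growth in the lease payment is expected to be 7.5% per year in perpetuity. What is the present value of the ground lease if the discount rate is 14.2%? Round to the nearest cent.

D₁ = D₀ × (1 + g) = €104,000.00 × 1.075 = €111,800.0000
Growing perpetuity: P = D₁ / (r − g) = €111,800.0000 / (0.142 − 0.075) = €1,668,656.72

€1668656.72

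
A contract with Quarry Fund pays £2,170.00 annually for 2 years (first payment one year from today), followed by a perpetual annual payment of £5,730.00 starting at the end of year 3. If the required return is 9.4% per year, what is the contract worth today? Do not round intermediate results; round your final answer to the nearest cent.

£54728.82

PV of 2-year annuity: £2,170.00 × [1 − (1+0.094)^−2] / 0.094 = 3796.66053
Perpetuity value at year 2: £5,730.00 / 0.094 = 60957.44681
PV of perpetuity: 60957.44681 / (1+0.094)^2 = 50932.16348
Total PV = 3796.66053 + 50932.16348 = 54728.82401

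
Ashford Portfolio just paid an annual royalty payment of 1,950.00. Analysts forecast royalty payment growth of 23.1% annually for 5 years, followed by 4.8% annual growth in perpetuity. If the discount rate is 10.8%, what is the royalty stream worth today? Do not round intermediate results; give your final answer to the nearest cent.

71174.39

D_1 = 2400.45000
D_2 = 2954.95395
D_3 = 3637.54831
D_4 = 4477.82197
D_5 = 5512.19885
Terminal value at year 5: TV = D_5×(1+g_2)/(r−g_2) = 5776.78439/0.06 = 96279.73988
P_0 = D_1/(1+r)^1 + D_2/(1+r)^2 + D_3/(1+r)^3 + D_4/(1+r)^4 + D_5/(1+r)^5 + TV/(1+r)^5
    = 2166.47112 + 2406.97288 + 2674.17293 + 2971.03509 + 3300.85217 + 57654.88448 = 71174.38867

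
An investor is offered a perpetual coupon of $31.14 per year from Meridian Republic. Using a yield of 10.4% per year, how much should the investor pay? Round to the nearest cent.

Level perpetuity: PV = C / r = $31.14 / 0.104 = $299.42

$299.42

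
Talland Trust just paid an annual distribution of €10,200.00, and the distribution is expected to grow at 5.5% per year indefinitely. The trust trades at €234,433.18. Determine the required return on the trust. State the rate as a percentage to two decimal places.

D₁ = €10,200.00 × 1.055 = €10,761.0000
P = D₁/(r − g) ⇒ r = D₁/P + g = €10,761.0000/€234,433.18 + 0.055 = 0.045902 + 0.055 = 0.100902

10.09%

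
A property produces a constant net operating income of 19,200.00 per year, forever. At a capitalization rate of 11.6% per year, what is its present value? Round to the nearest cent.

Level perpetuity: PV = C / r = 19,200.00 / 0.116 = 165,517.24

165517.24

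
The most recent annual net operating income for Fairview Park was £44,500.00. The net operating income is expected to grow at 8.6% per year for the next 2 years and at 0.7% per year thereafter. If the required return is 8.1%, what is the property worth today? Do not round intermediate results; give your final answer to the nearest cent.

£700794.06

D_1 = 48327.00000
D_2 = 52483.12200
Terminal value at year 2: TV = D_2×(1+g_2)/(r−g_2) = 52850.50385/0.074 = 714195.99803
P_0 = D_1/(1+r)^1 + D_2/(1+r)^2 + TV/(1+r)^2
    = 44705.82794 + 44912.60790 + 611175.62372 = 700794.05955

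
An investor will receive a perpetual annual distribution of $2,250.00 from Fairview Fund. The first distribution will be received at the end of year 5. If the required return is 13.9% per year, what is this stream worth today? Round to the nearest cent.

$9617.74

Value at end of year 4: C / r = $2,250.00 / 0.139 = $16,187.0504
Discount to today: PV = $16,187.0504 / (1 + 0.139)^4 = $16,187.0504 / 1.683042 = $9,617.74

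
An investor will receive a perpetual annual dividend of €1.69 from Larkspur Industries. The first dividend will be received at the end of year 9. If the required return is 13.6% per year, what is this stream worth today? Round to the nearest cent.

€4.48

Value at end of year 8: C / r = €1.69 / 0.136 = €12.4265
Discount to today: PV = €12.4265 / (1 + 0.136)^8 = €12.4265 / 2.773490 = €4.48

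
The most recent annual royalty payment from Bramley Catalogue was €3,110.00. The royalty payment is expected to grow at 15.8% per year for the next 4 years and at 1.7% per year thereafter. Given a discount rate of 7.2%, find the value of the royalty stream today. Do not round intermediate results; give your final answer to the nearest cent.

€93445.44

D_1 = 3601.38000
D_2 = 4170.39804
D_3 = 4829.32093
D_4 = 5592.35364
Terminal value at year 4: TV = D_4×(1+g_2)/(r−g_2) = 5687.42365/0.055 = 103407.70271
P_0 = D_1/(1+r)^1 + D_2/(1+r)^2 + D_3/(1+r)^3 + D_4/(1+r)^4 + TV/(1+r)^4
    = 3359.49627 + 3629.00810 + 3920.14121 + 4234.63015 + 78302.16111 = 93445.43683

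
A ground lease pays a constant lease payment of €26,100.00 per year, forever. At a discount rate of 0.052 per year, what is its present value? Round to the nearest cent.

Level perpetuity: PV = C / r = €26,100.00 / 0.052 = €501,923.08

€501923.08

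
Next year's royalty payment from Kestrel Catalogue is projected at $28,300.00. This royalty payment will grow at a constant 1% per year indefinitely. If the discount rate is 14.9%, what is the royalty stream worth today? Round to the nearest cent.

Growing perpetuity: P = D₁ / (r − g) = $28,300.0000 / (0.149 − 0.01) = $203,597.12

$203597.12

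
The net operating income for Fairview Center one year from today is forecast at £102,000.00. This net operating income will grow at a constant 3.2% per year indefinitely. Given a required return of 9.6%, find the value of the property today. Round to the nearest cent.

£1593750.00

Growing perpetuity: P = D₁ / (r − g) = £102,000.0000 / (0.096 − 0.032) = £1,593,750.00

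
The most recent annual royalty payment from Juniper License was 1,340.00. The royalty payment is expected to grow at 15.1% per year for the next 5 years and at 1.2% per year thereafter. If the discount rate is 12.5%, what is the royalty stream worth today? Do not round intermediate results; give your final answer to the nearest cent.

D_1 = 1542.34000
D_2 = 1775.23334
D_3 = 2043.29357
D_4 = 2351.83090
D_5 = 2706.95737
Terminal value at year 5: TV = D_5×(1+g_2)/(r−g_2) = 2739.44086/0.113 = 24242.83946
P_0 = D_1/(1+r)^1 + D_2/(1+r)^2 + D_3/(1+r)^3 + D_4/(1+r)^4 + D_5/(1+r)^5 + TV/(1+r)^5
    = 1370.96889 + 1402.65350 + 1435.07038 + 1468.23646 + 1502.16903 + 13453.05362 = 20632.15189

20632.15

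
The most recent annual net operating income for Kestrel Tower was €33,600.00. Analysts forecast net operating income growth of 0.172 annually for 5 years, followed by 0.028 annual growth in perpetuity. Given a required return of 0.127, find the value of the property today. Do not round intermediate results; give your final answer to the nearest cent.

D_1 = 39379.20000
D_2 = 46152.42240
D_3 = 54090.63905
D_4 = 63394.22897
D_5 = 74298.03635
Terminal value at year 5: TV = D_5×(1+g_2)/(r−g_2) = 76378.38137/0.099 = 771498.80172
P_0 = D_1/(1+r)^1 + D_2/(1+r)^2 + D_3/(1+r)^3 + D_4/(1+r)^4 + D_5/(1+r)^5 + TV/(1+r)^5
    = 34941.61491 + 36336.79918 + 37787.69178 + 39296.51709 + 40865.58832 + 424341.66454 = 613569.87581

€613569.88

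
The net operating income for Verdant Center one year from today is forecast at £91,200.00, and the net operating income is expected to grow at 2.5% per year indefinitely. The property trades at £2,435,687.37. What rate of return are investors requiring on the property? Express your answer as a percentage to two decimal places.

P = D₁/(r − g) ⇒ r = D₁/P + g = £91,200.0000/£2,435,687.37 + 0.025 = 0.037443 + 0.025 = 0.062443

6.24%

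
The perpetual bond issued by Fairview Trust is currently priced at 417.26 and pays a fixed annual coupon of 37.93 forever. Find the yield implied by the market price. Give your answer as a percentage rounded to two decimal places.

9.09%

P = C/r ⇒ r = C/P = 37.93/417.26 = 0.090903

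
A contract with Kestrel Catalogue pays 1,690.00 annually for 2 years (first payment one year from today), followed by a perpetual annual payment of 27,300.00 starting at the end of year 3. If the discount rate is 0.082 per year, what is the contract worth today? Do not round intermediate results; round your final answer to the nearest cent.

PV of 2-year annuity: 1,690.00 × [1 − (1+0.082)^−2] / 0.082 = 3005.47354
Perpetuity value at year 2: 27,300.00 / 0.082 = 332926.82927
PV of perpetuity: 332926.82927 / (1+0.082)^2 = 284376.87215
Total PV = 3005.47354 + 284376.87215 = 287382.34568

287382.35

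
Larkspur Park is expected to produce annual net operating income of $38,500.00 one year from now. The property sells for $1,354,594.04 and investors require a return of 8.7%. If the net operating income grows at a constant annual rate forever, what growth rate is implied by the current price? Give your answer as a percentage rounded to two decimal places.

5.86%

P = D₁/(r−g) ⇒ g = r − D₁/P = 0.087 − $38,500.00/$1,354,594.04 = 0.058578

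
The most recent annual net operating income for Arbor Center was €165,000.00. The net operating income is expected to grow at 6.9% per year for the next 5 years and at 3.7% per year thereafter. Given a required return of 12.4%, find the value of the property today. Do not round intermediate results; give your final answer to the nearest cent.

€2241893.45

D_1 = 176385.00000
D_2 = 188555.56500
D_3 = 201565.89899
D_4 = 215473.94601
D_5 = 230341.64829
Terminal value at year 5: TV = D_5×(1+g_2)/(r−g_2) = 238864.28928/0.087 = 2745566.54341
P_0 = D_1/(1+r)^1 + D_2/(1+r)^2 + D_3/(1+r)^3 + D_4/(1+r)^4 + D_5/(1+r)^5 + TV/(1+r)^5
    = 156926.15658 + 149247.38558 + 141944.35514 + 134998.67940 + 128392.87214 + 1530384.00466 = 2241893.45350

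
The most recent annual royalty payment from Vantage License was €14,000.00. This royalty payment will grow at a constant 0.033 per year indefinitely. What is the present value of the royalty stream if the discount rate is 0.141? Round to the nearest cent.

€133907.41

D₁ = D₀ × (1 + g) = €14,000.00 × 1.033 = €14,462.0000
Growing perpetuity: P = D₁ / (r − g) = €14,462.0000 / (0.141 − 0.033) = €133,907.41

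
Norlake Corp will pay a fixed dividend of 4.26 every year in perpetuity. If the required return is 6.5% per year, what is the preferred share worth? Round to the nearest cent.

65.54

Level perpetuity: PV = C / r = 4.26 / 0.065 = 65.54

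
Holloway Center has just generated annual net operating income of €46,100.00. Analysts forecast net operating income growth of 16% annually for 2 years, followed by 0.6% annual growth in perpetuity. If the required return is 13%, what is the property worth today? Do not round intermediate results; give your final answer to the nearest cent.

D_1 = 53476.00000
D_2 = 62032.16000
Terminal value at year 2: TV = D_2×(1+g_2)/(r−g_2) = 62404.35296/0.124 = 503260.91097
P_0 = D_1/(1+r)^1 + D_2/(1+r)^2 + TV/(1+r)^2
    = 47323.89381 + 48580.28037 + 394127.11330 = 490031.28747

€490031.29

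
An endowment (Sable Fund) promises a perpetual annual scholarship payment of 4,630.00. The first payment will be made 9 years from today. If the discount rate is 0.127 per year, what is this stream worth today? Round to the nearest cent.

14008.32

Value at end of year 8: C / r = 4,630.00 / 0.127 = 36,456.6929
Discount to today: PV = 36,456.6929 / (1 + 0.127)^8 = 36,456.6929 / 2.602504 = 14,008.32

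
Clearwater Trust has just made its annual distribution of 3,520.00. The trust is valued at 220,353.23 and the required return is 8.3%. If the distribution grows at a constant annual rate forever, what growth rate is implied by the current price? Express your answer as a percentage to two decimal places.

P = D₀(1+g)/(r−g) ⇒ P(r−g) = D₀(1+g) ⇒ g(P+D₀) = P·r − D₀
g = (P·r − D₀)/(P + D₀) = (220,353.23×0.083 − 3,520.00) / (220,353.23 + 3,520.00) = 0.065972

6.60%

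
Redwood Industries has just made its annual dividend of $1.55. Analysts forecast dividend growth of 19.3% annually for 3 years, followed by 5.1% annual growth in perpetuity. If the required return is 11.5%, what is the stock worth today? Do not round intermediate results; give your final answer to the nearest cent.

D_1 = 1.84915
D_2 = 2.20604
D_3 = 2.63180
Terminal value at year 3: TV = D_3×(1+g_2)/(r−g_2) = 2.76602/0.064 = 43.21911
P_0 = D_1/(1+r)^1 + D_2/(1+r)^2 + D_3/(1+r)^3 + TV/(1+r)^3
    = 1.65843 + 1.77445 + 1.89858 + 31.17821 = 36.50966

$36.51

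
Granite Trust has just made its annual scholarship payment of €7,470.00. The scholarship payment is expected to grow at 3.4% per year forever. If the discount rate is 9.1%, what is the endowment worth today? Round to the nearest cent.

€135508.42

D₁ = D₀ × (1 + g) = €7,470.00 × 1.034 = €7,723.9800
Growing perpetuity: P = D₁ / (r − g) = €7,723.9800 / (0.091 − 0.034) = €135,508.42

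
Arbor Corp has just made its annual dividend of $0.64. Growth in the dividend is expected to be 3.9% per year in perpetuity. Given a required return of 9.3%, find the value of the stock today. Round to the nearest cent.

$12.31

D₁ = D₀ × (1 + g) = $0.64 × 1.039 = $0.6650
Growing perpetuity: P = D₁ / (r − g) = $0.6650 / (0.093 − 0.039) = $12.31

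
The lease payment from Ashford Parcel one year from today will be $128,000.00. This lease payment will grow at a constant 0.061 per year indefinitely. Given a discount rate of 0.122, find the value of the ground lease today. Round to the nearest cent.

$2098360.66

Growing perpetuity: P = D₁ / (r − g) = $128,000.0000 / (0.122 − 0.061) = $2,098,360.66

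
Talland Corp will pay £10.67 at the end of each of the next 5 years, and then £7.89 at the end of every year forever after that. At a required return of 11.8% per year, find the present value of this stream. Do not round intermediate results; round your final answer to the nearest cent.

PV of 5-year annuity: £10.67 × [1 − (1+0.118)^−5] / 0.118 = 38.65430
Perpetuity value at year 5: £7.89 / 0.118 = 66.86441
PV of perpetuity: 66.86441 / (1+0.118)^5 = 38.28124
Total PV = 38.65430 + 38.28124 = 76.93554

£76.94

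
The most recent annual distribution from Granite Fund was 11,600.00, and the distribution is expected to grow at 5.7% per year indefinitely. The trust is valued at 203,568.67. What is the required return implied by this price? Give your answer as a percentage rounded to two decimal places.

D₁ = 11,600.00 × 1.057 = 12,261.2000
P = D₁/(r − g) ⇒ r = D₁/P + g = 12,261.2000/203,568.67 + 0.057 = 0.060231 + 0.057 = 0.117231

11.72%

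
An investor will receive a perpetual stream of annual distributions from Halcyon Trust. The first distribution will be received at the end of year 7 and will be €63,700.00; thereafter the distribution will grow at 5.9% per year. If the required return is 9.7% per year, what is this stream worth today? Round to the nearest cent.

€961869.31

Value at end of year 6: C₁ / (r − g) = €63,700.00 / (0.097 − 0.059) = €1,676,315.7895
Discount to today: PV = €1,676,315.7895 / (1 + 0.097)^6 = €1,676,315.7895 / 1.742769 = €961,869.31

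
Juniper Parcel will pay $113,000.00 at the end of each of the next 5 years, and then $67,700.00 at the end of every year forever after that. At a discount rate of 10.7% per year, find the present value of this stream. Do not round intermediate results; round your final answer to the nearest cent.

PV of 5-year annuity: $113,000.00 × [1 − (1+0.107)^−5] / 0.107 = 420807.37780
Perpetuity value at year 5: $67,700.00 / 0.107 = 632710.28037
PV of perpetuity: 632710.28037 / (1+0.107)^5 = 380598.24960
Total PV = 420807.37780 + 380598.24960 = 801405.62740

$801405.63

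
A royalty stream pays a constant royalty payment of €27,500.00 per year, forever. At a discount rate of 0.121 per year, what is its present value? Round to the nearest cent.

€227272.73

Level perpetuity: PV = C / r = €27,500.00 / 0.121 = €227,272.73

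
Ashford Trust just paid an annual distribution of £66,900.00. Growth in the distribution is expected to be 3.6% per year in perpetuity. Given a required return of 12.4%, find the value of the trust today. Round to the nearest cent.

D₁ = D₀ × (1 + g) = £66,900.00 × 1.036 = £69,308.4000
Growing perpetuity: P = D₁ / (r − g) = £69,308.4000 / (0.124 − 0.036) = £787,595.45

£787595.45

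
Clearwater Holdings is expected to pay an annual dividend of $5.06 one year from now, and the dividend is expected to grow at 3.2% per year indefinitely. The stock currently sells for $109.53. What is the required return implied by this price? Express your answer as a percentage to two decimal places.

7.82%

P = D₁/(r − g) ⇒ r = D₁/P + g = $5.0600/$109.53 + 0.032 = 0.046197 + 0.032 = 0.078197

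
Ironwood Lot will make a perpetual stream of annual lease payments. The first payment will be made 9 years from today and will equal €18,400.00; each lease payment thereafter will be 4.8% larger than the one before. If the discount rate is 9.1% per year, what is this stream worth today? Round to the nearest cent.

€213182.41

Value at end of year 8: C₁ / (r − g) = €18,400.00 / (0.091 − 0.048) = €427,906.9767
Discount to today: PV = €427,906.9767 / (1 + 0.091)^8 = €427,906.9767 / 2.007234 = €213,182.41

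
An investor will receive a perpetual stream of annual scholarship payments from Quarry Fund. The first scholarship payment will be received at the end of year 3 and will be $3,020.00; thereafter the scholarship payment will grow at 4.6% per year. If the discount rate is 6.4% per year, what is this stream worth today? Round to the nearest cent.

Value at end of year 2: C₁ / (r − g) = $3,020.00 / (0.064 − 0.046) = $167,777.7778
Discount to today: PV = $167,777.7778 / (1 + 0.064)^2 = $167,777.7778 / 1.132096 = $148,201.02

$148201.02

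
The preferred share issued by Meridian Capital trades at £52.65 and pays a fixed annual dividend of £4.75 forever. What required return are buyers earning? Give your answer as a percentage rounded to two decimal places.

9.02%

P = C/r ⇒ r = C/P = £4.75/£52.65 = 0.090218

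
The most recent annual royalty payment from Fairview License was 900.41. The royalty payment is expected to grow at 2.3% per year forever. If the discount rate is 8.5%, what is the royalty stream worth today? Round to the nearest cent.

14856.77

D₁ = D₀ × (1 + g) = 900.41 × 1.023 = 921.1194
Growing perpetuity: P = D₁ / (r − g) = 921.1194 / (0.085 − 0.023) = 14,856.77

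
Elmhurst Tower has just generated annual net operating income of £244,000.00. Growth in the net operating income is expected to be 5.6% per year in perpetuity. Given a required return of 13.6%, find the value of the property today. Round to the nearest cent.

D₁ = D₀ × (1 + g) = £244,000.00 × 1.056 = £257,664.0000
Growing perpetuity: P = D₁ / (r − g) = £257,664.0000 / (0.136 − 0.056) = £3,220,800.00

£3220800.00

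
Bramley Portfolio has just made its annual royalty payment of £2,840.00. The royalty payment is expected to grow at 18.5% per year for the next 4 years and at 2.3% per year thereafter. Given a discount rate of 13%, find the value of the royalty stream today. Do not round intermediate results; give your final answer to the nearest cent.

D_1 = 3365.40000
D_2 = 3987.99900
D_3 = 4725.77881
D_4 = 5600.04790
Terminal value at year 4: TV = D_4×(1+g_2)/(r−g_2) = 5728.84900/0.107 = 53540.64484
P_0 = D_1/(1+r)^1 + D_2/(1+r)^2 + D_3/(1+r)^3 + D_4/(1+r)^4 + TV/(1+r)^4
    = 2978.23009 + 3123.18819 + 3275.20177 + 3434.61425 + 32837.48017 = 45648.71447

£45648.71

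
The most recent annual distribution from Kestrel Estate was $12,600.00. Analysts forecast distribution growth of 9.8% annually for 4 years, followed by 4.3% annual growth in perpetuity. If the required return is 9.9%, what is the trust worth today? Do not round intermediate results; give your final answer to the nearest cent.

$284107.48

D_1 = 13834.80000
D_2 = 15190.61040
D_3 = 16679.29022
D_4 = 18313.86066
Terminal value at year 4: TV = D_4×(1+g_2)/(r−g_2) = 19101.35667/0.056 = 341095.65481
P_0 = D_1/(1+r)^1 + D_2/(1+r)^2 + D_3/(1+r)^3 + D_4/(1+r)^4 + TV/(1+r)^4
    = 12588.53503 + 12577.08050 + 12565.63638 + 12554.20268 + 233822.02496 = 284107.47955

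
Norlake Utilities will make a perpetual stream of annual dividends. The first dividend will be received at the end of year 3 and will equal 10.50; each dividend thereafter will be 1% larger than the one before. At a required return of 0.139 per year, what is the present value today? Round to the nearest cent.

62.74

Value at end of year 2: C₁ / (r − g) = 10.50 / (0.139 − 0.01) = 81.3953
Discount to today: PV = 81.3953 / (1 + 0.139)^2 = 81.3953 / 1.297321 = 62.74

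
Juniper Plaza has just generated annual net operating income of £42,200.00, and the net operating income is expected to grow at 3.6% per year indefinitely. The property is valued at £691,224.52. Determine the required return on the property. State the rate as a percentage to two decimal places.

9.92%

D₁ = £42,200.00 × 1.036 = £43,719.2000
P = D₁/(r − g) ⇒ r = D₁/P + g = £43,719.2000/£691,224.52 + 0.036 = 0.063249 + 0.036 = 0.099249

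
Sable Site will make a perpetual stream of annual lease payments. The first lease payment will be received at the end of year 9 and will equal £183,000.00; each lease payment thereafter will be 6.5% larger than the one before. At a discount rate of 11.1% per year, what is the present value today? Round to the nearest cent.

£1713881.48

Value at end of year 8: C₁ / (r − g) = £183,000.00 / (0.111 − 0.065) = £3,978,260.8696
Discount to today: PV = £3,978,260.8696 / (1 + 0.111)^8 = £3,978,260.8696 / 2.321200 = £1,713,881.48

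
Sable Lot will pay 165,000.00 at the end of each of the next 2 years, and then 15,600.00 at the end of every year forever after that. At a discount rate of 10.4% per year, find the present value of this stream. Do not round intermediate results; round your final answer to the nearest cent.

PV of 2-year annuity: 165,000.00 × [1 − (1+0.104)^−2] / 0.104 = 284833.80592
Perpetuity value at year 2: 15,600.00 / 0.104 = 150000.00000
PV of perpetuity: 150000.00000 / (1+0.104)^2 = 123070.25835
Total PV = 284833.80592 + 123070.25835 = 407904.06427

407904.06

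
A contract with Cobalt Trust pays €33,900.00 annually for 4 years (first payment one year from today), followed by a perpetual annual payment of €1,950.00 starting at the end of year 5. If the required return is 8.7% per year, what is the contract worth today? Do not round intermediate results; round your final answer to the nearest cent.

PV of 4-year annuity: €33,900.00 × [1 − (1+0.087)^−4] / 0.087 = 110553.60900
Perpetuity value at year 4: €1,950.00 / 0.087 = 22413.79310
PV of perpetuity: 22413.79310 / (1+0.087)^4 = 16054.51471
Total PV = 110553.60900 + 16054.51471 = 126608.12371

€126608.12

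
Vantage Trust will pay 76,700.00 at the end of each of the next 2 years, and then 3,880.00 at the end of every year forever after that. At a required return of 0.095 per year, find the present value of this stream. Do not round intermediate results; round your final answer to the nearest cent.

168077.07

PV of 2-year annuity: 76,700.00 × [1 − (1+0.095)^−2] / 0.095 = 134014.30329
Perpetuity value at year 2: 3,880.00 / 0.095 = 40842.10526
PV of perpetuity: 40842.10526 / (1+0.095)^2 = 34062.76371
Total PV = 134014.30329 + 34062.76371 = 168077.06700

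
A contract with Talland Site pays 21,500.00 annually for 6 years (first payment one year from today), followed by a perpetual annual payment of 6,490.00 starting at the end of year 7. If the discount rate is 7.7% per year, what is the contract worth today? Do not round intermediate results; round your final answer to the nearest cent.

PV of 6-year annuity: 21,500.00 × [1 − (1+0.077)^−6] / 0.077 = 100302.99340
Perpetuity value at year 6: 6,490.00 / 0.077 = 84285.71429
PV of perpetuity: 84285.71429 / (1+0.077)^6 = 54008.20604
Total PV = 100302.99340 + 54008.20604 = 154311.19945

154311.20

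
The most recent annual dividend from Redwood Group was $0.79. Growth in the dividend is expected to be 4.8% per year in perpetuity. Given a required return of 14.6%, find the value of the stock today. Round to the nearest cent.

D₁ = D₀ × (1 + g) = $0.79 × 1.048 = $0.8279
Growing perpetuity: P = D₁ / (r − g) = $0.8279 / (0.146 − 0.048) = $8.45

$8.45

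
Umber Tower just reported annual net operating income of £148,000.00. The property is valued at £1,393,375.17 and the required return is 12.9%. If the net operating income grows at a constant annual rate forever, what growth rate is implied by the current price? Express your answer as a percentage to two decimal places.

P = D₀(1+g)/(r−g) ⇒ P(r−g) = D₀(1+g) ⇒ g(P+D₀) = P·r − D₀
g = (P·r − D₀)/(P + D₀) = (£1,393,375.17×0.129 − £148,000.00) / (£1,393,375.17 + £148,000.00) = 0.020596

2.06%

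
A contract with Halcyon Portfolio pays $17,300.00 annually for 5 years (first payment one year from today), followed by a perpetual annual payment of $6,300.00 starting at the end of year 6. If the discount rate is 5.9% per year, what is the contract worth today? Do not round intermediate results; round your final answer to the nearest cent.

$153241.99

PV of 5-year annuity: $17,300.00 × [1 − (1+0.059)^−5] / 0.059 = 73072.56881
Perpetuity value at year 5: $6,300.00 / 0.059 = 106779.66102
PV of perpetuity: 106779.66102 / (1+0.059)^5 = 80169.41920
Total PV = 73072.56881 + 80169.41920 = 153241.98801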